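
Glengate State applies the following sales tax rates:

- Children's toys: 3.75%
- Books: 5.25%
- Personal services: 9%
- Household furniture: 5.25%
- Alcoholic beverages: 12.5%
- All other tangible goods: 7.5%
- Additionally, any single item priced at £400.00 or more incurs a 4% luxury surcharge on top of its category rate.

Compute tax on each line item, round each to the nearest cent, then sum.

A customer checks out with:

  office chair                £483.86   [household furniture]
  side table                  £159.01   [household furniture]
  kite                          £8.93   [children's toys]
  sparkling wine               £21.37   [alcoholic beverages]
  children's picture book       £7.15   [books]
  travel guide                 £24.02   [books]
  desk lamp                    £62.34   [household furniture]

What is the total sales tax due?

Office chair £483.86: household furniture → 5.25% + 4% surcharge = 9.25% → £44.76
Side table £159.01: household furniture → 5.25% → £8.35
Kite £8.93: children's toys → 3.75% → £0.33
Sparkling wine £21.37: alcoholic beverages → 12.5% → £2.67
Children's picture book £7.15: books → 5.25% → £0.38
Travel guide £24.02: books → 5.25% → £1.26
Desk lamp £62.34: household furniture → 5.25% → £3.27
Total tax = £44.76 + £8.35 + £0.33 + £2.67 + £0.38 + £1.26 + £3.27 = £61.02

£61.02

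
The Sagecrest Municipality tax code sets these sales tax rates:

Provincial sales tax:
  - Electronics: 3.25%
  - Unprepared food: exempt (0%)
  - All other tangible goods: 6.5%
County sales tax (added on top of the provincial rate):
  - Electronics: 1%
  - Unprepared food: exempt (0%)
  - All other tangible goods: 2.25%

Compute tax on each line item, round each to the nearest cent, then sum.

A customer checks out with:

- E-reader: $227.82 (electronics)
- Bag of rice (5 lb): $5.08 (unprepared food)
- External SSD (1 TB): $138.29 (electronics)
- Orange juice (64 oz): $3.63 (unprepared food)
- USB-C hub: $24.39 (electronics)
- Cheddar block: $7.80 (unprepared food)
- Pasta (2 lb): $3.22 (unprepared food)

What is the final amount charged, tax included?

E-reader $227.82: electronics → 3.25% + 1% county = 4.25% → $9.68
Bag of rice (5 lb) $5.08: unprepared food → 0% + 0% county = 0% → $0.00
External SSD (1 TB) $138.29: electronics → 3.25% + 1% county = 4.25% → $5.88
Orange juice (64 oz) $3.63: unprepared food → 0% + 0% county = 0% → $0.00
USB-C hub $24.39: electronics → 3.25% + 1% county = 4.25% → $1.04
Cheddar block $7.80: unprepared food → 0% + 0% county = 0% → $0.00
Pasta (2 lb) $3.22: unprepared food → 0% + 0% county = 0% → $0.00
Subtotal = $410.23; tax = $16.60; total due = $426.83

$426.83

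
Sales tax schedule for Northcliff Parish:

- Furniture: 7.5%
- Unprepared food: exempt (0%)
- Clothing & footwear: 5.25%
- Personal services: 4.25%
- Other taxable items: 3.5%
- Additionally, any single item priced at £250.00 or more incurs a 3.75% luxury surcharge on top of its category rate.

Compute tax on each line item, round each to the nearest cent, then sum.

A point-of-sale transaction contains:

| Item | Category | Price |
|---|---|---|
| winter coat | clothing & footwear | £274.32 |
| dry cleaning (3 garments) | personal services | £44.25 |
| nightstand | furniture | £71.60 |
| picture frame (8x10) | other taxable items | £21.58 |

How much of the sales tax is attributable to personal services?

£1.88

Dry cleaning (3 garments) £44.25: personal services → 4.25% → £1.88
Tax on personal services = £1.88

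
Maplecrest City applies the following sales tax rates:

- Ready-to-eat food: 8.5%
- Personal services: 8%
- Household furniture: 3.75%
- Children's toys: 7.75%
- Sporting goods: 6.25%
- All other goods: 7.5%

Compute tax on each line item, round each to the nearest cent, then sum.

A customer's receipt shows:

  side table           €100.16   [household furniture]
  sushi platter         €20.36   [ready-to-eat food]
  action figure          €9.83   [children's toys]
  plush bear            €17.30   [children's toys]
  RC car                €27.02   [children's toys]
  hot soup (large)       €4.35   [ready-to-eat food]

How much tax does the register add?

€10.05

Side table €100.16: household furniture → 3.75% → €3.76
Sushi platter €20.36: ready-to-eat food → 8.5% → €1.73
Action figure €9.83: children's toys → 7.75% → €0.76
Plush bear €17.30: children's toys → 7.75% → €1.34
RC car €27.02: children's toys → 7.75% → €2.09
Hot soup (large) €4.35: ready-to-eat food → 8.5% → €0.37
Total tax = €3.76 + €1.73 + €0.76 + €1.34 + €2.09 + €0.37 = €10.05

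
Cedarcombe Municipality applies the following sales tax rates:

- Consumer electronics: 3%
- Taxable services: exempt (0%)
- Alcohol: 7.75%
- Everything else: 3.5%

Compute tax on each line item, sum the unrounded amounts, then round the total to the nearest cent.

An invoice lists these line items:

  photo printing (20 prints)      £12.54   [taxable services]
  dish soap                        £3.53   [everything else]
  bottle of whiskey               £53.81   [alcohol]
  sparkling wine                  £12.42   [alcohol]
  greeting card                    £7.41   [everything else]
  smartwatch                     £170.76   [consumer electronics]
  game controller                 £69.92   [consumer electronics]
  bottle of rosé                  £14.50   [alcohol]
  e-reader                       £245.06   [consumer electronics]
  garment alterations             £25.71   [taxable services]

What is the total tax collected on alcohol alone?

Bottle of whiskey £53.81: alcohol → 7.75% → £4.170275
Sparkling wine £12.42: alcohol → 7.75% → £0.96255
Bottle of rosé £14.50: alcohol → 7.75% → £1.12375
Tax on alcohol: unrounded sum = £6.256575 → £6.26

£6.26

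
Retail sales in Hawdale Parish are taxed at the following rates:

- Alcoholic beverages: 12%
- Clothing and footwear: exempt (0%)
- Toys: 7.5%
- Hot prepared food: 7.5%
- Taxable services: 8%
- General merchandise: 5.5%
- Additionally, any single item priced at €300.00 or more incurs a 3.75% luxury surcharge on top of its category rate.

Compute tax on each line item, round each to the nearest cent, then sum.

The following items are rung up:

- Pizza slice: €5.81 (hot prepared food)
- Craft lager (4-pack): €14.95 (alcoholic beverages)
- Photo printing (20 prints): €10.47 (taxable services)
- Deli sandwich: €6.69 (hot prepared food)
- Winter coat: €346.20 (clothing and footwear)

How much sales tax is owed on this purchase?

Pizza slice €5.81: hot prepared food → 7.5% → €0.44
Craft lager (4-pack) €14.95: alcoholic beverages → 12% → €1.79
Photo printing (20 prints) €10.47: taxable services → 8% → €0.84
Deli sandwich €6.69: hot prepared food → 7.5% → €0.50
Winter coat €346.20: clothing and footwear → 0% + 3.75% surcharge = 3.75% → €12.98
Total tax = €0.44 + €1.79 + €0.84 + €0.50 + €12.98 = €16.55

€16.55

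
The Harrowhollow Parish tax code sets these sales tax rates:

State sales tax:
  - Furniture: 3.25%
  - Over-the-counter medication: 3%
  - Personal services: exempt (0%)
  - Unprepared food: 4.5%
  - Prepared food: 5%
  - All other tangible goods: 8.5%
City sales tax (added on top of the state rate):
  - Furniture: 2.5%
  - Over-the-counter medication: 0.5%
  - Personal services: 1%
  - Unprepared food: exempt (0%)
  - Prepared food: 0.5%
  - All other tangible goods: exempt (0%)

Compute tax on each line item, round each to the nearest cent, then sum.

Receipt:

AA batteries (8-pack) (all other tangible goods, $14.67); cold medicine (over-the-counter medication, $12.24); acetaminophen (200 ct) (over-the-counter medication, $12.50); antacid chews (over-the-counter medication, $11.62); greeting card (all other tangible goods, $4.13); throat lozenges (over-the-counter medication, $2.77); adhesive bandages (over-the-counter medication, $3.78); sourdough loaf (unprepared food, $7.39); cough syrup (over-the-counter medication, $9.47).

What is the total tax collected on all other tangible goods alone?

AA batteries (8-pack) $14.67: all other tangible goods → 8.5% + 0% city = 8.5% → $1.25
Greeting card $4.13: all other tangible goods → 8.5% + 0% city = 8.5% → $0.35
Tax on all other tangible goods = $1.25 + $0.35 = $1.60

$1.60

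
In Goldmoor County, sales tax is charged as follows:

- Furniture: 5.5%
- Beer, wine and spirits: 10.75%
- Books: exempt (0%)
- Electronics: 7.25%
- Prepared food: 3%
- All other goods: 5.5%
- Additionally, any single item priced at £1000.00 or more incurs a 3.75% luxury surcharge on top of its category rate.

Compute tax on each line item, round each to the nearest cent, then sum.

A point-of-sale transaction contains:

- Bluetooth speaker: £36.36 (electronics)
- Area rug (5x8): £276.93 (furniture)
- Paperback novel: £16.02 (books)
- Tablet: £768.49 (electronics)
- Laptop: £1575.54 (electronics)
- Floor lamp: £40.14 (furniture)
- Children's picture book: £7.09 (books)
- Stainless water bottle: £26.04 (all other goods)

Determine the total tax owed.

£250.54

Bluetooth speaker £36.36: electronics → 7.25% → £2.64
Area rug (5x8) £276.93: furniture → 5.5% → £15.23
Paperback novel £16.02: books → 0% → £0.00
Tablet £768.49: electronics → 7.25% → £55.72
Laptop £1575.54: electronics → 7.25% + 3.75% surcharge = 11% → £173.31
Floor lamp £40.14: furniture → 5.5% → £2.21
Children's picture book £7.09: books → 0% → £0.00
Stainless water bottle £26.04: all other goods → 5.5% → £1.43
Total tax = £2.64 + £15.23 + £55.72 + £173.31 + £2.21 + £1.43 = £250.54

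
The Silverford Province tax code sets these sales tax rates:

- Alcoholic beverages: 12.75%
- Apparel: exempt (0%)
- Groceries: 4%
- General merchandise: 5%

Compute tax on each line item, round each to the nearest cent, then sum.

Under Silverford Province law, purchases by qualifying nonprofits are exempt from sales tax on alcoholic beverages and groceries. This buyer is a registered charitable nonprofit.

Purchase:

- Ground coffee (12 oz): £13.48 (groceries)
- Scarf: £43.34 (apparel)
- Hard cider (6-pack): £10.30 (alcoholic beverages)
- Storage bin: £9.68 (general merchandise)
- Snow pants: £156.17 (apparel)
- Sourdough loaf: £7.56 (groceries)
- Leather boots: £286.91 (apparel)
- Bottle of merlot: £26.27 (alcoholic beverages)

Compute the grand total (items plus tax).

£554.19

Ground coffee (12 oz) £13.48: groceries, buyer-exempt → 0% → £0.00
Scarf £43.34: apparel → 0% → £0.00
Hard cider (6-pack) £10.30: alcoholic beverages, buyer-exempt → 0% → £0.00
Storage bin £9.68: general merchandise → 5% → £0.48
Snow pants £156.17: apparel → 0% → £0.00
Sourdough loaf £7.56: groceries, buyer-exempt → 0% → £0.00
Leather boots £286.91: apparel → 0% → £0.00
Bottle of merlot £26.27: alcoholic beverages, buyer-exempt → 0% → £0.00
Subtotal = £553.71; tax = £0.48; total due = £554.19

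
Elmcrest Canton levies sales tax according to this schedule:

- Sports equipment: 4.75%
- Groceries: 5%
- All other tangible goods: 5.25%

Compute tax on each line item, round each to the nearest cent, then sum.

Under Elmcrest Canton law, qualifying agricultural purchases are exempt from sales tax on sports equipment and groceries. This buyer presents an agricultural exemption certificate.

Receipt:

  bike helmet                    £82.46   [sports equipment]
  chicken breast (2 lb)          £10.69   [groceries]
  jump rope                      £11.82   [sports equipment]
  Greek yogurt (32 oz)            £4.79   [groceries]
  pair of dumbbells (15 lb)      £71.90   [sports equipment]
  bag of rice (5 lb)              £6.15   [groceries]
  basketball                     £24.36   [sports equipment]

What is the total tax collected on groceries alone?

£0.00

Chicken breast (2 lb) £10.69: groceries, buyer-exempt → 0% → £0.00
Greek yogurt (32 oz) £4.79: groceries, buyer-exempt → 0% → £0.00
Bag of rice (5 lb) £6.15: groceries, buyer-exempt → 0% → £0.00
Tax on groceries = £0.00 + £0.00 + £0.00 = £0.00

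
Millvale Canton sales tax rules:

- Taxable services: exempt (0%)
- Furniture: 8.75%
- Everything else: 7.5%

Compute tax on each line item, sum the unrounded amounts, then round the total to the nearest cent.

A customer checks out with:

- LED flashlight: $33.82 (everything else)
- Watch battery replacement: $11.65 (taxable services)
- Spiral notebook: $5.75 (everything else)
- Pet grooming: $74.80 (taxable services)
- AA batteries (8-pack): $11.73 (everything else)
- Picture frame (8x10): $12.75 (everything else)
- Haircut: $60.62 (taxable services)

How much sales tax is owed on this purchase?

$4.80

LED flashlight $33.82: everything else → 7.5% → $2.5365
Watch battery replacement $11.65: taxable services → 0% → $0.00
Spiral notebook $5.75: everything else → 7.5% → $0.43125
Pet grooming $74.80: taxable services → 0% → $0.00
AA batteries (8-pack) $11.73: everything else → 7.5% → $0.87975
Picture frame (8x10) $12.75: everything else → 7.5% → $0.95625
Haircut $60.62: taxable services → 0% → $0.00
Unrounded tax sum = $4.80375 → $4.80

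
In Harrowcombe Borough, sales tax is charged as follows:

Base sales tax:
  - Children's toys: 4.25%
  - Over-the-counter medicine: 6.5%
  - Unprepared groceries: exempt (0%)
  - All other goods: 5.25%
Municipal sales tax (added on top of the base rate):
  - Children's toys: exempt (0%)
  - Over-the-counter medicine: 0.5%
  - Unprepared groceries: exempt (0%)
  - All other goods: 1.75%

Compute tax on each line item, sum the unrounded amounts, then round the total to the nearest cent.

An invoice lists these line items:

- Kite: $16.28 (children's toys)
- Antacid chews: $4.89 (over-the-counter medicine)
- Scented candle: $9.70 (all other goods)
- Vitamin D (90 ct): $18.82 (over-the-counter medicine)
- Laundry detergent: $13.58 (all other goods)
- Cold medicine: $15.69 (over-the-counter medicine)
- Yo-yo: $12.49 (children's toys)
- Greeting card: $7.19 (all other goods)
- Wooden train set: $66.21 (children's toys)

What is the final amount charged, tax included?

$173.78

Kite $16.28: children's toys → 4.25% + 0% municipal = 4.25% → $0.6919
Antacid chews $4.89: over-the-counter medicine → 6.5% + 0.5% municipal = 7% → $0.3423
Scented candle $9.70: all other goods → 5.25% + 1.75% municipal = 7% → $0.679
Vitamin D (90 ct) $18.82: over-the-counter medicine → 6.5% + 0.5% municipal = 7% → $1.3174
Laundry detergent $13.58: all other goods → 5.25% + 1.75% municipal = 7% → $0.9506
Cold medicine $15.69: over-the-counter medicine → 6.5% + 0.5% municipal = 7% → $1.0983
Yo-yo $12.49: children's toys → 4.25% + 0% municipal = 4.25% → $0.530825
Greeting card $7.19: all other goods → 5.25% + 1.75% municipal = 7% → $0.5033
Wooden train set $66.21: children's toys → 4.25% + 0% municipal = 4.25% → $2.813925
Subtotal = $164.85; unrounded tax = $8.92755 → $8.93; total due = $173.78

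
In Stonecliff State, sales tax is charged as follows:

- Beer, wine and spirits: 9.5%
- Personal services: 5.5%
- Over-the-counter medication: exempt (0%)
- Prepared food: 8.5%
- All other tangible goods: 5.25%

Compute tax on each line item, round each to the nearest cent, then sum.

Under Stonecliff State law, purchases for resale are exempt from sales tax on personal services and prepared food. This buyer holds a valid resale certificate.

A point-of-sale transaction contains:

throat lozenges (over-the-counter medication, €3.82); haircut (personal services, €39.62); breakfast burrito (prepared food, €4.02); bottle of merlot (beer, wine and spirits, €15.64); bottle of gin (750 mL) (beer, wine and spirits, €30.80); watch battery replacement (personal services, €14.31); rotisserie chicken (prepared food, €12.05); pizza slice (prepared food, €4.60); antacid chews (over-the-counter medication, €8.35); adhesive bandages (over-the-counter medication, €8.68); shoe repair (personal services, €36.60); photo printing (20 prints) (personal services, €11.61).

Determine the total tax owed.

€4.42

Throat lozenges €3.82: over-the-counter medication → 0% → €0.00
Haircut €39.62: personal services, buyer-exempt → 0% → €0.00
Breakfast burrito €4.02: prepared food, buyer-exempt → 0% → €0.00
Bottle of merlot €15.64: beer, wine and spirits → 9.5% → €1.49
Bottle of gin (750 mL) €30.80: beer, wine and spirits → 9.5% → €2.93
Watch battery replacement €14.31: personal services, buyer-exempt → 0% → €0.00
Rotisserie chicken €12.05: prepared food, buyer-exempt → 0% → €0.00
Pizza slice €4.60: prepared food, buyer-exempt → 0% → €0.00
Antacid chews €8.35: over-the-counter medication → 0% → €0.00
Adhesive bandages €8.68: over-the-counter medication → 0% → €0.00
Shoe repair €36.60: personal services, buyer-exempt → 0% → €0.00
Photo printing (20 prints) €11.61: personal services, buyer-exempt → 0% → €0.00
Total tax = €1.49 + €2.93 = €4.42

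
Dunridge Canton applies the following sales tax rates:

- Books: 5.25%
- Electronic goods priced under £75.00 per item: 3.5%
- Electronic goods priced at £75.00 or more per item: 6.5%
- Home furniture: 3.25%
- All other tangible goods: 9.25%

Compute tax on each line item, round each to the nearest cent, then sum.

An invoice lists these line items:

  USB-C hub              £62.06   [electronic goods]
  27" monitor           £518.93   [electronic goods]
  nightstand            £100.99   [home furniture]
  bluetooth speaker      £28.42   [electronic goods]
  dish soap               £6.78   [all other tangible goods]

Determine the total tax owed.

USB-C hub £62.06: electronic goods, under £75.00 → 3.5% → £2.17
27" monitor £518.93: electronic goods, £75.00 or more → 6.5% → £33.73
Nightstand £100.99: home furniture → 3.25% → £3.28
Bluetooth speaker £28.42: electronic goods, under £75.00 → 3.5% → £0.99
Dish soap £6.78: all other tangible goods → 9.25% → £0.63
Total tax = £2.17 + £33.73 + £3.28 + £0.99 + £0.63 = £40.80

£40.80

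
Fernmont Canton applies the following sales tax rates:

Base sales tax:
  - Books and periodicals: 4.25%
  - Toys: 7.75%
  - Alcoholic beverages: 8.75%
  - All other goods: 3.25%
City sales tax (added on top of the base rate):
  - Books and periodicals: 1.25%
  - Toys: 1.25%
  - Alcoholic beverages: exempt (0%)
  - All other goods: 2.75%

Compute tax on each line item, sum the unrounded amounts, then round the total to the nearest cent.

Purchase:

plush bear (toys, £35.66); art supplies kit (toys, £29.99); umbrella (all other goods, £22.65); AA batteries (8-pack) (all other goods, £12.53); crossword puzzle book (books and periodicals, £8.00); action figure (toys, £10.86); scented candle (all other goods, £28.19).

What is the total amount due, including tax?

Plush bear £35.66: toys → 7.75% + 1.25% city = 9% → £3.2094
Art supplies kit £29.99: toys → 7.75% + 1.25% city = 9% → £2.6991
Umbrella £22.65: all other goods → 3.25% + 2.75% city = 6% → £1.359
AA batteries (8-pack) £12.53: all other goods → 3.25% + 2.75% city = 6% → £0.7518
Crossword puzzle book £8.00: books and periodicals → 4.25% + 1.25% city = 5.5% → £0.44
Action figure £10.86: toys → 7.75% + 1.25% city = 9% → £0.9774
Scented candle £28.19: all other goods → 3.25% + 2.75% city = 6% → £1.6914
Subtotal = £147.88; unrounded tax = £11.1281 → £11.13; total due = £159.01

£159.01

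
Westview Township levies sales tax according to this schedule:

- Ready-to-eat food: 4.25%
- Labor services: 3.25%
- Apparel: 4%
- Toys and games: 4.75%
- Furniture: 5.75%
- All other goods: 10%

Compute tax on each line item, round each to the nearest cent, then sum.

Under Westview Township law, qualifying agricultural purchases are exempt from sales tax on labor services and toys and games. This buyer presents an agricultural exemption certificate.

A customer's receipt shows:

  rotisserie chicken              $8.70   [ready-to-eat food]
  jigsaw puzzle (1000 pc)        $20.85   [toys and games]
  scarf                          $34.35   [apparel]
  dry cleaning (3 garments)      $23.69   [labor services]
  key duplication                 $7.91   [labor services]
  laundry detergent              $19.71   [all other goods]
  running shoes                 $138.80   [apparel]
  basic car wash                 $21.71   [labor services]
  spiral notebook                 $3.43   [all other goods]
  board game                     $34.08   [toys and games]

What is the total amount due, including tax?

$322.83

Rotisserie chicken $8.70: ready-to-eat food → 4.25% → $0.37
Jigsaw puzzle (1000 pc) $20.85: toys and games, buyer-exempt → 0% → $0.00
Scarf $34.35: apparel → 4% → $1.37
Dry cleaning (3 garments) $23.69: labor services, buyer-exempt → 0% → $0.00
Key duplication $7.91: labor services, buyer-exempt → 0% → $0.00
Laundry detergent $19.71: all other goods → 10% → $1.97
Running shoes $138.80: apparel → 4% → $5.55
Basic car wash $21.71: labor services, buyer-exempt → 0% → $0.00
Spiral notebook $3.43: all other goods → 10% → $0.34
Board game $34.08: toys and games, buyer-exempt → 0% → $0.00
Subtotal = $313.23; tax = $9.60; total due = $322.83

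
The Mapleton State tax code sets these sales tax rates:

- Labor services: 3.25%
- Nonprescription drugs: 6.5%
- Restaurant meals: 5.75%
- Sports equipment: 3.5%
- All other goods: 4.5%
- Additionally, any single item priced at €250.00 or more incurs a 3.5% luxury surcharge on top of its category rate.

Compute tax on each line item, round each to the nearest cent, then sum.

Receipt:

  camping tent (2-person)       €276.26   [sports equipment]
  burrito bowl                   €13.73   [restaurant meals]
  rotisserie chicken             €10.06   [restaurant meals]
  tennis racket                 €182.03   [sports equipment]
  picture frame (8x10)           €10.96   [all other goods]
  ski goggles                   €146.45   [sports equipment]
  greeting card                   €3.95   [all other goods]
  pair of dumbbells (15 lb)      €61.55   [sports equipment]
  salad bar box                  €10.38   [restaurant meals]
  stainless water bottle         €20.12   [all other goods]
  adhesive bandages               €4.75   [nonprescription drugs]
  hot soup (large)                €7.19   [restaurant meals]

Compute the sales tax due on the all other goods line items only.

€1.58

Picture frame (8x10) €10.96: all other goods → 4.5% → €0.49
Greeting card €3.95: all other goods → 4.5% → €0.18
Stainless water bottle €20.12: all other goods → 4.5% → €0.91
Tax on all other goods = €0.49 + €0.18 + €0.91 = €1.58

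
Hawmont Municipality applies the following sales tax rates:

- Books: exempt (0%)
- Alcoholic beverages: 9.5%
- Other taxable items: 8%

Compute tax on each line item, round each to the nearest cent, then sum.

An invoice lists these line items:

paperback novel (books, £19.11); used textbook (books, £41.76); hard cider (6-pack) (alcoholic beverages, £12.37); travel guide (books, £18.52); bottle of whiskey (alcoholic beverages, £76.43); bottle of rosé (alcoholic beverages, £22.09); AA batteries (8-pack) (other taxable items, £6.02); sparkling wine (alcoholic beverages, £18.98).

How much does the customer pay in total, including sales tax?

£228.10

Paperback novel £19.11: books → 0% → £0.00
Used textbook £41.76: books → 0% → £0.00
Hard cider (6-pack) £12.37: alcoholic beverages → 9.5% → £1.18
Travel guide £18.52: books → 0% → £0.00
Bottle of whiskey £76.43: alcoholic beverages → 9.5% → £7.26
Bottle of rosé £22.09: alcoholic beverages → 9.5% → £2.10
AA batteries (8-pack) £6.02: other taxable items → 8% → £0.48
Sparkling wine £18.98: alcoholic beverages → 9.5% → £1.80
Subtotal = £215.28; tax = £12.82; total due = £228.10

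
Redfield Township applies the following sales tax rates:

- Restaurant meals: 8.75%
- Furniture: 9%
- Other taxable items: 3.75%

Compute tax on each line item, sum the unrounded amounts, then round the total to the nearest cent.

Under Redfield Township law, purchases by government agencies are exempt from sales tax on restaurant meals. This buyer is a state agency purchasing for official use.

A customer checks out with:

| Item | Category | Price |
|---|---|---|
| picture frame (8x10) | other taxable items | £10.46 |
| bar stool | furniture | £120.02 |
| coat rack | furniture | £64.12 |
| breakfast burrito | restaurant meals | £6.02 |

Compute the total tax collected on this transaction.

Picture frame (8x10) £10.46: other taxable items → 3.75% → £0.39225
Bar stool £120.02: furniture → 9% → £10.8018
Coat rack £64.12: furniture → 9% → £5.7708
Breakfast burrito £6.02: restaurant meals, buyer-exempt → 0% → £0.00
Unrounded tax sum = £16.96485 → £16.96

£16.96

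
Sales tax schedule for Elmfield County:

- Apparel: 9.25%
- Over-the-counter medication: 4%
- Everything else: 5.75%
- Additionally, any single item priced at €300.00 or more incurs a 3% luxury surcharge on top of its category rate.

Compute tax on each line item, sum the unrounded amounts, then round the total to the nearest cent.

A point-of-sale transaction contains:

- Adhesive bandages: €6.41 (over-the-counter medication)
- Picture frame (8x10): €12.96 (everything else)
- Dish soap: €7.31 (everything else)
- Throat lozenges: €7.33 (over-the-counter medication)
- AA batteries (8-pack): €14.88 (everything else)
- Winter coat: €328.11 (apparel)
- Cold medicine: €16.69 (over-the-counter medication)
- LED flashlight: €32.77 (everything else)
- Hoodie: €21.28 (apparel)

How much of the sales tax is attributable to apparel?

Winter coat €328.11: apparel → 9.25% + 3% surcharge = 12.25% → €40.193475
Hoodie €21.28: apparel → 9.25% → €1.9684
Tax on apparel: unrounded sum = €42.161875 → €42.16

€42.16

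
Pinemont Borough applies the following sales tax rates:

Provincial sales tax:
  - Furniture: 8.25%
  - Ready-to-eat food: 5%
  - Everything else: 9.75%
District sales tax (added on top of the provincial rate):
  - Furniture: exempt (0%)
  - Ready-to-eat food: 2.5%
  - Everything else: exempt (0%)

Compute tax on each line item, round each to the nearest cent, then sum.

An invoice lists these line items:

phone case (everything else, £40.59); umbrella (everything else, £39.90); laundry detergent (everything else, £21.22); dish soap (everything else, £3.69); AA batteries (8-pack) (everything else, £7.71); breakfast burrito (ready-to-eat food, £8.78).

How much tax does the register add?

£11.69

Phone case £40.59: everything else → 9.75% + 0% district = 9.75% → £3.96
Umbrella £39.90: everything else → 9.75% + 0% district = 9.75% → £3.89
Laundry detergent £21.22: everything else → 9.75% + 0% district = 9.75% → £2.07
Dish soap £3.69: everything else → 9.75% + 0% district = 9.75% → £0.36
AA batteries (8-pack) £7.71: everything else → 9.75% + 0% district = 9.75% → £0.75
Breakfast burrito £8.78: ready-to-eat food → 5% + 2.5% district = 7.5% → £0.66
Total tax = £3.96 + £3.89 + £2.07 + £0.36 + £0.75 + £0.66 = £11.69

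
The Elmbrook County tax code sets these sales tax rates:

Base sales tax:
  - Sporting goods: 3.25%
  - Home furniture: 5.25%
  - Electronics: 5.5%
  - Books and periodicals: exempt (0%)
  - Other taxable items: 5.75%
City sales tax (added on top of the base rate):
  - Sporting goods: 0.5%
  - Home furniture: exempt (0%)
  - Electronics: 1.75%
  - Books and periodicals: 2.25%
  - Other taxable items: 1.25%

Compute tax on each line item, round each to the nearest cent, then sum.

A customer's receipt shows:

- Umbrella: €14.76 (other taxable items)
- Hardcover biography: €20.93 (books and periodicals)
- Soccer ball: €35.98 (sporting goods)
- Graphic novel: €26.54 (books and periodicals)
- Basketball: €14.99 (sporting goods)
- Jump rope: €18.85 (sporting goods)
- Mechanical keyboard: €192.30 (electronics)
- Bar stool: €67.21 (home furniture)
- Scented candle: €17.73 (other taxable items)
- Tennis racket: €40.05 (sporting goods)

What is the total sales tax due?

€24.93

Umbrella €14.76: other taxable items → 5.75% + 1.25% city = 7% → €1.03
Hardcover biography €20.93: books and periodicals → 0% + 2.25% city = 2.25% → €0.47
Soccer ball €35.98: sporting goods → 3.25% + 0.5% city = 3.75% → €1.35
Graphic novel €26.54: books and periodicals → 0% + 2.25% city = 2.25% → €0.60
Basketball €14.99: sporting goods → 3.25% + 0.5% city = 3.75% → €0.56
Jump rope €18.85: sporting goods → 3.25% + 0.5% city = 3.75% → €0.71
Mechanical keyboard €192.30: electronics → 5.5% + 1.75% city = 7.25% → €13.94
Bar stool €67.21: home furniture → 5.25% + 0% city = 5.25% → €3.53
Scented candle €17.73: other taxable items → 5.75% + 1.25% city = 7% → €1.24
Tennis racket €40.05: sporting goods → 3.25% + 0.5% city = 3.75% → €1.50
Total tax = €1.03 + €0.47 + €1.35 + €0.60 + €0.56 + €0.71 + €13.94 + €3.53 + €1.24 + €1.50 = €24.93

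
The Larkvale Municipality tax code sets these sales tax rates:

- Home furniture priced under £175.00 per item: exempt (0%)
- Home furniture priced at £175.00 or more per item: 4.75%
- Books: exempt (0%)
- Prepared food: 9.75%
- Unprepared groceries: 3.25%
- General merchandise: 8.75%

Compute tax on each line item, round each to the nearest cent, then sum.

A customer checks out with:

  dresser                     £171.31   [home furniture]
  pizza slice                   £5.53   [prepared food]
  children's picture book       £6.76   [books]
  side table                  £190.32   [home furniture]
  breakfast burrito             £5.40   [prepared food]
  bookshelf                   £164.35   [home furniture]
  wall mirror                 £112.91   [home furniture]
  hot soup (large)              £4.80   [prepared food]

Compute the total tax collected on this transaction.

£10.58

Dresser £171.31: home furniture, under £175.00 → 0% → £0.00
Pizza slice £5.53: prepared food → 9.75% → £0.54
Children's picture book £6.76: books → 0% → £0.00
Side table £190.32: home furniture, £175.00 or more → 4.75% → £9.04
Breakfast burrito £5.40: prepared food → 9.75% → £0.53
Bookshelf £164.35: home furniture, under £175.00 → 0% → £0.00
Wall mirror £112.91: home furniture, under £175.00 → 0% → £0.00
Hot soup (large) £4.80: prepared food → 9.75% → £0.47
Total tax = £0.54 + £9.04 + £0.53 + £0.47 = £10.58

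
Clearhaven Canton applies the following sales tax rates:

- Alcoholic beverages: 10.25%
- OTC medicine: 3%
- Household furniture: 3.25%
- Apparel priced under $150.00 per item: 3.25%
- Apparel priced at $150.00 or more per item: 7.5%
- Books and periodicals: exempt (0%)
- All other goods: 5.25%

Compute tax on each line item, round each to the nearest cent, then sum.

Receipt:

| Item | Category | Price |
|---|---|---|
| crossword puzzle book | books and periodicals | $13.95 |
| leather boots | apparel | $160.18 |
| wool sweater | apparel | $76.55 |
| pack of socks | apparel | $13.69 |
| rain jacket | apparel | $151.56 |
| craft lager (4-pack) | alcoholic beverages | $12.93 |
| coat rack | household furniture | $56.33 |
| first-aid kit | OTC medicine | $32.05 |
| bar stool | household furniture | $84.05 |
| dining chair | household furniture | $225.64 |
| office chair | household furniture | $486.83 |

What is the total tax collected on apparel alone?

Leather boots $160.18: apparel, $150.00 or more → 7.5% → $12.01
Wool sweater $76.55: apparel, under $150.00 → 3.25% → $2.49
Pack of socks $13.69: apparel, under $150.00 → 3.25% → $0.44
Rain jacket $151.56: apparel, $150.00 or more → 7.5% → $11.37
Tax on apparel = $12.01 + $2.49 + $0.44 + $11.37 = $26.31

$26.31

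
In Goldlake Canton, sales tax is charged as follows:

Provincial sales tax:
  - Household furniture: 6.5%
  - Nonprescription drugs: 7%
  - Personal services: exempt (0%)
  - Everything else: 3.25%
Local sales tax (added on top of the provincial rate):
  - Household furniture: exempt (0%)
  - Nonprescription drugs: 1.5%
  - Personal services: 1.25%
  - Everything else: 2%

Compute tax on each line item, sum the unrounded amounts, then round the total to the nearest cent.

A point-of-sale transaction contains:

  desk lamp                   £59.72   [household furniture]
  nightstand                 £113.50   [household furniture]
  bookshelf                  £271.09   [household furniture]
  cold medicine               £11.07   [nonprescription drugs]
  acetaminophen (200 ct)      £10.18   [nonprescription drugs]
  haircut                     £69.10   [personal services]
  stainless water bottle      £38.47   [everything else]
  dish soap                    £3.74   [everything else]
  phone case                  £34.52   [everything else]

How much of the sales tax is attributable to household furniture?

Desk lamp £59.72: household furniture → 6.5% + 0% local = 6.5% → £3.8818
Nightstand £113.50: household furniture → 6.5% + 0% local = 6.5% → £7.3775
Bookshelf £271.09: household furniture → 6.5% + 0% local = 6.5% → £17.62085
Tax on household furniture: unrounded sum = £28.88015 → £28.88

£28.88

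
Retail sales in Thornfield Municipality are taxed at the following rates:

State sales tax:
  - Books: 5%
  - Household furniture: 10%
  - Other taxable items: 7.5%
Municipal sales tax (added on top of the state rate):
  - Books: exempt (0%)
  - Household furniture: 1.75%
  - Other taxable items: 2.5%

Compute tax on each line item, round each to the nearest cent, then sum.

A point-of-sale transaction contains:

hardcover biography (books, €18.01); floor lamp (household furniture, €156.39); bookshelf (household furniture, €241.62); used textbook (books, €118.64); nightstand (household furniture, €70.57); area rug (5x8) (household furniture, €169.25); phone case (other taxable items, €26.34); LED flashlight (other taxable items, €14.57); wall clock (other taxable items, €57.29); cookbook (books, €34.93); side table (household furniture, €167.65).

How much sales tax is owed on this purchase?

€113.05

Hardcover biography €18.01: books → 5% + 0% municipal = 5% → €0.90
Floor lamp €156.39: household furniture → 10% + 1.75% municipal = 11.75% → €18.38
Bookshelf €241.62: household furniture → 10% + 1.75% municipal = 11.75% → €28.39
Used textbook €118.64: books → 5% + 0% municipal = 5% → €5.93
Nightstand €70.57: household furniture → 10% + 1.75% municipal = 11.75% → €8.29
Area rug (5x8) €169.25: household furniture → 10% + 1.75% municipal = 11.75% → €19.89
Phone case €26.34: other taxable items → 7.5% + 2.5% municipal = 10% → €2.63
LED flashlight €14.57: other taxable items → 7.5% + 2.5% municipal = 10% → €1.46
Wall clock €57.29: other taxable items → 7.5% + 2.5% municipal = 10% → €5.73
Cookbook €34.93: books → 5% + 0% municipal = 5% → €1.75
Side table €167.65: household furniture → 10% + 1.75% municipal = 11.75% → €19.70
Total tax = €0.90 + €18.38 + €28.39 + €5.93 + €8.29 + €19.89 + €2.63 + €1.46 + €5.73 + €1.75 + €19.70 = €113.05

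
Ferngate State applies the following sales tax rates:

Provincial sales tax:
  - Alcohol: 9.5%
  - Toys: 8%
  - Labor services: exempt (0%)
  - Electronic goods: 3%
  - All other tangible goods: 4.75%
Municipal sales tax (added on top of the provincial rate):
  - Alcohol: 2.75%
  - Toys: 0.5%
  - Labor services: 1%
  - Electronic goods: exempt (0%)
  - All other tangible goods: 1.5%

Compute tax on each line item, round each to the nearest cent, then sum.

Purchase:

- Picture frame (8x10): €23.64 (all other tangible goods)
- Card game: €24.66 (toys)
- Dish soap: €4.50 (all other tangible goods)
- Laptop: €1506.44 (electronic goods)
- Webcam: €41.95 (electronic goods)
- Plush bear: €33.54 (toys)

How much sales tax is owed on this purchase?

€53.16

Picture frame (8x10) €23.64: all other tangible goods → 4.75% + 1.5% municipal = 6.25% → €1.48
Card game €24.66: toys → 8% + 0.5% municipal = 8.5% → €2.10
Dish soap €4.50: all other tangible goods → 4.75% + 1.5% municipal = 6.25% → €0.28
Laptop €1506.44: electronic goods → 3% + 0% municipal = 3% → €45.19
Webcam €41.95: electronic goods → 3% + 0% municipal = 3% → €1.26
Plush bear €33.54: toys → 8% + 0.5% municipal = 8.5% → €2.85
Total tax = €1.48 + €2.10 + €0.28 + €45.19 + €1.26 + €2.85 = €53.16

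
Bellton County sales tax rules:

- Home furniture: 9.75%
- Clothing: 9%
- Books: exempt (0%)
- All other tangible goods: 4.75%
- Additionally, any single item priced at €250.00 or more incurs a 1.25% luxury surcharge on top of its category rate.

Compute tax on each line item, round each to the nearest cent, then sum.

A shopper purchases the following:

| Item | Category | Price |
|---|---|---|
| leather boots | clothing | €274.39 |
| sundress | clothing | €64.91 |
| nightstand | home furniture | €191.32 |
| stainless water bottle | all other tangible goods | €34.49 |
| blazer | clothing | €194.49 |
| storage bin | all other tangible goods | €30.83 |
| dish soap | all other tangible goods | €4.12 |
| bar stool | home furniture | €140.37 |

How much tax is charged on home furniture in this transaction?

€32.34

Nightstand €191.32: home furniture → 9.75% → €18.65
Bar stool €140.37: home furniture → 9.75% → €13.69
Tax on home furniture = €18.65 + €13.69 = €32.34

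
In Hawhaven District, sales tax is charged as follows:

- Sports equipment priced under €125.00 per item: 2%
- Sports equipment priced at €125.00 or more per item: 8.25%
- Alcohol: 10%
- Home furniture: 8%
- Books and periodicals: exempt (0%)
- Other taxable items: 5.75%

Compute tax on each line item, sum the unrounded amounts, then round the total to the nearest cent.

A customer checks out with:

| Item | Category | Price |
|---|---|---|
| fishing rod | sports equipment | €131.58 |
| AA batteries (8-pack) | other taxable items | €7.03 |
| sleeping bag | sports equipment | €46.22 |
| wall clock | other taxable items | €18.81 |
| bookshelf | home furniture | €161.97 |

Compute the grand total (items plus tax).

€391.83

Fishing rod €131.58: sports equipment, €125.00 or more → 8.25% → €10.85535
AA batteries (8-pack) €7.03: other taxable items → 5.75% → €0.404225
Sleeping bag €46.22: sports equipment, under €125.00 → 2% → €0.9244
Wall clock €18.81: other taxable items → 5.75% → €1.081575
Bookshelf €161.97: home furniture → 8% → €12.9576
Subtotal = €365.61; unrounded tax = €26.22315 → €26.22; total due = €391.83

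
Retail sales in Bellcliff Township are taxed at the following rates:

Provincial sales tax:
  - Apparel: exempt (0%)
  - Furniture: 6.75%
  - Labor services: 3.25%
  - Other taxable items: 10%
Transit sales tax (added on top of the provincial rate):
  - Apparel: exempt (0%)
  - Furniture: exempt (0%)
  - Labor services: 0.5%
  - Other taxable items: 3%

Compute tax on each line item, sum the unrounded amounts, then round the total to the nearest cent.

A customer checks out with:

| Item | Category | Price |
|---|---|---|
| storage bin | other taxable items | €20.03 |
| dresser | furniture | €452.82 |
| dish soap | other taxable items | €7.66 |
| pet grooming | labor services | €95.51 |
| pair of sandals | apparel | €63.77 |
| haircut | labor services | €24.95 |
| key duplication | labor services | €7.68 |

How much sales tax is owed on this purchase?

€38.97

Storage bin €20.03: other taxable items → 10% + 3% transit = 13% → €2.6039
Dresser €452.82: furniture → 6.75% + 0% transit = 6.75% → €30.56535
Dish soap €7.66: other taxable items → 10% + 3% transit = 13% → €0.9958
Pet grooming €95.51: labor services → 3.25% + 0.5% transit = 3.75% → €3.581625
Pair of sandals €63.77: apparel → 0% + 0% transit = 0% → €0.00
Haircut €24.95: labor services → 3.25% + 0.5% transit = 3.75% → €0.935625
Key duplication €7.68: labor services → 3.25% + 0.5% transit = 3.75% → €0.288
Unrounded tax sum = €38.9703 → €38.97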